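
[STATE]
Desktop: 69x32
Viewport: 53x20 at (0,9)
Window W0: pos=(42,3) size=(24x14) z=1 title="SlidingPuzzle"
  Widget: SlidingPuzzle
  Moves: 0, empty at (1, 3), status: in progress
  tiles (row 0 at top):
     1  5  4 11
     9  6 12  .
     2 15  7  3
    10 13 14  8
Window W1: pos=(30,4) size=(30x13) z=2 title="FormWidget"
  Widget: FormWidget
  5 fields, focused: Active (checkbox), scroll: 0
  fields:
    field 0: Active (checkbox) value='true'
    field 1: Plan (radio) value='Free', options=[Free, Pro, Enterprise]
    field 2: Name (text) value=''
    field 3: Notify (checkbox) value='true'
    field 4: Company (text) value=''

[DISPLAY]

                              ┃  Name:       [       
                              ┃  Notify:     [x]     
                              ┃  Company:    [       
                              ┃                      
                              ┃                      
                              ┃                      
                              ┃                      
                              ┗━━━━━━━━━━━━━━━━━━━━━━
                                                     
                                                     
                                                     
                                                     
                                                     
                                                     
                                                     
                                                     
                                                     
                                                     
                                                     
                                                     


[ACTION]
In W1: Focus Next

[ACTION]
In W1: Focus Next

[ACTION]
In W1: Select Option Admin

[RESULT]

                              ┃> Name:       [       
                              ┃  Notify:     [x]     
                              ┃  Company:    [       
                              ┃                      
                              ┃                      
                              ┃                      
                              ┃                      
                              ┗━━━━━━━━━━━━━━━━━━━━━━
                                                     
                                                     
                                                     
                                                     
                                                     
                                                     
                                                     
                                                     
                                                     
                                                     
                                                     
                                                     


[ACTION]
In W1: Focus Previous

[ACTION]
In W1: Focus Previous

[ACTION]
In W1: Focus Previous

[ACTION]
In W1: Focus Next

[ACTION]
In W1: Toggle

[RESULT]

                              ┃  Name:       [       
                              ┃  Notify:     [x]     
                              ┃  Company:    [       
                              ┃                      
                              ┃                      
                              ┃                      
                              ┃                      
                              ┗━━━━━━━━━━━━━━━━━━━━━━
                                                     
                                                     
                                                     
                                                     
                                                     
                                                     
                                                     
                                                     
                                                     
                                                     
                                                     
                                                     


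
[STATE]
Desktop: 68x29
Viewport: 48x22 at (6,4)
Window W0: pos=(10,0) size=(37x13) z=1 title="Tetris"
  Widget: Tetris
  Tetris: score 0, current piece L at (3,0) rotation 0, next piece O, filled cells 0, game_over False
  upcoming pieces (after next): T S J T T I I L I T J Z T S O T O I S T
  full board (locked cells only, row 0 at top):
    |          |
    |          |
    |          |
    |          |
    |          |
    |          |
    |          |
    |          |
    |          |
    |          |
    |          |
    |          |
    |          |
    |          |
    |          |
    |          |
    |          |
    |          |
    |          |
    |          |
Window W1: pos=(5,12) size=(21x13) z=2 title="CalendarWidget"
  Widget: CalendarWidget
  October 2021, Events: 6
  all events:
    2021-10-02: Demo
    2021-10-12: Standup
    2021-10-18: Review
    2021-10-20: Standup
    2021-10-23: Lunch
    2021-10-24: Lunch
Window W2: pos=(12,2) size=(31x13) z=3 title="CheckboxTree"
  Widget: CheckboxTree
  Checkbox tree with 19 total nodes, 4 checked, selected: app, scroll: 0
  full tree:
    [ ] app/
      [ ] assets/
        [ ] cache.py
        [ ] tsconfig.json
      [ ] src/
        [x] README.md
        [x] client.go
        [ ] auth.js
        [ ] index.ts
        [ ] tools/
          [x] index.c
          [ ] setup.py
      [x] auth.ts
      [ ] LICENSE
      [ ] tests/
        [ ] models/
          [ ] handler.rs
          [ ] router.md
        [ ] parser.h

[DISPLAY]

    ┃ ┠─────────────────────────────┨   ┃       
    ┃ ┃>[-] app/                    ┃   ┃       
    ┃ ┃   [ ] assets/               ┃   ┃       
    ┃ ┃     [ ] cache.py            ┃   ┃       
    ┃ ┃     [ ] tsconfig.json       ┃   ┃       
    ┃ ┃   [-] src/                  ┃   ┃       
    ┃ ┃     [x] README.md           ┃   ┃       
    ┃ ┃     [x] client.go           ┃   ┃       
━━━━━━┃     [ ] auth.js             ┃━━━┛       
 Calen┃     [ ] index.ts            ┃           
──────┗━━━━━━━━━━━━━━━━━━━━━━━━━━━━━┛           
    October 2021   ┃                            
Mo Tu We Th Fr Sa S┃                            
             1  2* ┃                            
 4  5  6  7  8  9 1┃                            
11 12* 13 14 15 16 ┃                            
18* 19 20* 21 22 23┃                            
25 26 27 28 29 30 3┃                            
                   ┃                            
                   ┃                            
━━━━━━━━━━━━━━━━━━━┛                            
                                                


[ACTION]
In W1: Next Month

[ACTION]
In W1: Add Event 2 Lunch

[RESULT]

    ┃ ┠─────────────────────────────┨   ┃       
    ┃ ┃>[-] app/                    ┃   ┃       
    ┃ ┃   [ ] assets/               ┃   ┃       
    ┃ ┃     [ ] cache.py            ┃   ┃       
    ┃ ┃     [ ] tsconfig.json       ┃   ┃       
    ┃ ┃   [-] src/                  ┃   ┃       
    ┃ ┃     [x] README.md           ┃   ┃       
    ┃ ┃     [x] client.go           ┃   ┃       
━━━━━━┃     [ ] auth.js             ┃━━━┛       
 Calen┃     [ ] index.ts            ┃           
──────┗━━━━━━━━━━━━━━━━━━━━━━━━━━━━━┛           
   November 2021   ┃                            
Mo Tu We Th Fr Sa S┃                            
 1  2*  3  4  5  6 ┃                            
 8  9 10 11 12 13 1┃                            
15 16 17 18 19 20 2┃                            
22 23 24 25 26 27 2┃                            
29 30              ┃                            
                   ┃                            
                   ┃                            
━━━━━━━━━━━━━━━━━━━┛                            
                                                


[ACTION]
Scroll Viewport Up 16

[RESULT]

    ┏━━━━━━━━━━━━━━━━━━━━━━━━━━━━━━━━━━━┓       
    ┃ Tetris                            ┃       
    ┠─┏━━━━━━━━━━━━━━━━━━━━━━━━━━━━━┓───┨       
    ┃ ┃ CheckboxTree                ┃   ┃       
    ┃ ┠─────────────────────────────┨   ┃       
    ┃ ┃>[-] app/                    ┃   ┃       
    ┃ ┃   [ ] assets/               ┃   ┃       
    ┃ ┃     [ ] cache.py            ┃   ┃       
    ┃ ┃     [ ] tsconfig.json       ┃   ┃       
    ┃ ┃   [-] src/                  ┃   ┃       
    ┃ ┃     [x] README.md           ┃   ┃       
    ┃ ┃     [x] client.go           ┃   ┃       
━━━━━━┃     [ ] auth.js             ┃━━━┛       
 Calen┃     [ ] index.ts            ┃           
──────┗━━━━━━━━━━━━━━━━━━━━━━━━━━━━━┛           
   November 2021   ┃                            
Mo Tu We Th Fr Sa S┃                            
 1  2*  3  4  5  6 ┃                            
 8  9 10 11 12 13 1┃                            
15 16 17 18 19 20 2┃                            
22 23 24 25 26 27 2┃                            
29 30              ┃                            


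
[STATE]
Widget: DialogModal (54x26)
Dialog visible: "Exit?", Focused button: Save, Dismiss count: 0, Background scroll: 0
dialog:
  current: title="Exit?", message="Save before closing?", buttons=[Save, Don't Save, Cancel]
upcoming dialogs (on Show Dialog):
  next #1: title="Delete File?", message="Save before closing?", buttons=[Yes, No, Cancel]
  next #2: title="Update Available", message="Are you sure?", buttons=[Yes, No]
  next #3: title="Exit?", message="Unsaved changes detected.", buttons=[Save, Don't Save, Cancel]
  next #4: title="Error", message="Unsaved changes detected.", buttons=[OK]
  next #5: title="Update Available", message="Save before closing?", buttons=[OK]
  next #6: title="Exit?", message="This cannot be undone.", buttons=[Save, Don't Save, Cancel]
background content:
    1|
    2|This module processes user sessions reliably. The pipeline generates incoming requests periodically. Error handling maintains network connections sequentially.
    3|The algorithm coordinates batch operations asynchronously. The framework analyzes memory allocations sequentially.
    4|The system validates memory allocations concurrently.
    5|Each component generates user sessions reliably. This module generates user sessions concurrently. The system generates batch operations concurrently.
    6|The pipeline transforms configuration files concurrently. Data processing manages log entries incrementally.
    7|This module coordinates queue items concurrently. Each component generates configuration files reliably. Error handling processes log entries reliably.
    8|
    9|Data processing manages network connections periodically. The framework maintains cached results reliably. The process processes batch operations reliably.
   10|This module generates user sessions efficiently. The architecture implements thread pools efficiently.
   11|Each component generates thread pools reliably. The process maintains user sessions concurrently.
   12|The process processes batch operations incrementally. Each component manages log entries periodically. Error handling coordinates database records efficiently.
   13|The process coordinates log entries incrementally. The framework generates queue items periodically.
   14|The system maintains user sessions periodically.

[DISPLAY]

                                                      
This module processes user sessions reliably. The pipe
The algorithm coordinates batch operations asynchronou
The system validates memory allocations concurrently. 
Each component generates user sessions reliably. This 
The pipeline transforms configuration files concurrent
This module coordinates queue items concurrently. Each
                                                      
Data processing manages network connections periodical
This module generates user sessions efficiently. The a
Each compon┌──────────────────────────────┐bly. The pr
The process│            Exit?             │ementally. 
The process│     Save before closing?     │ntally. The
The system │ [Save]  Don't Save   Cancel  │ally.      
           └──────────────────────────────┘           
                                                      
                                                      
                                                      
                                                      
                                                      
                                                      
                                                      
                                                      
                                                      
                                                      
                                                      


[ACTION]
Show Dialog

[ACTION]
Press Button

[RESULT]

                                                      
This module processes user sessions reliably. The pipe
The algorithm coordinates batch operations asynchronou
The system validates memory allocations concurrently. 
Each component generates user sessions reliably. This 
The pipeline transforms configuration files concurrent
This module coordinates queue items concurrently. Each
                                                      
Data processing manages network connections periodical
This module generates user sessions efficiently. The a
Each component generates thread pools reliably. The pr
The process processes batch operations incrementally. 
The process coordinates log entries incrementally. The
The system maintains user sessions periodically.      
                                                      
                                                      
                                                      
                                                      
                                                      
                                                      
                                                      
                                                      
                                                      
                                                      
                                                      
                                                      


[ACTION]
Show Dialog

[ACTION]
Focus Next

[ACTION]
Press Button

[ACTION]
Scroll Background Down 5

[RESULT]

The pipeline transforms configuration files concurrent
This module coordinates queue items concurrently. Each
                                                      
Data processing manages network connections periodical
This module generates user sessions efficiently. The a
Each component generates thread pools reliably. The pr
The process processes batch operations incrementally. 
The process coordinates log entries incrementally. The
The system maintains user sessions periodically.      
                                                      
                                                      
                                                      
                                                      
                                                      
                                                      
                                                      
                                                      
                                                      
                                                      
                                                      
                                                      
                                                      
                                                      
                                                      
                                                      
                                                      


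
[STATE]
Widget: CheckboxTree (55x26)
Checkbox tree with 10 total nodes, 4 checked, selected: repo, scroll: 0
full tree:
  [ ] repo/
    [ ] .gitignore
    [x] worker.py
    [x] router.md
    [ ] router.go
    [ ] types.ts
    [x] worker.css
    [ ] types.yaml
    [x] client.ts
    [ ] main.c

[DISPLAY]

>[-] repo/                                             
   [ ] .gitignore                                      
   [x] worker.py                                       
   [x] router.md                                       
   [ ] router.go                                       
   [ ] types.ts                                        
   [x] worker.css                                      
   [ ] types.yaml                                      
   [x] client.ts                                       
   [ ] main.c                                          
                                                       
                                                       
                                                       
                                                       
                                                       
                                                       
                                                       
                                                       
                                                       
                                                       
                                                       
                                                       
                                                       
                                                       
                                                       
                                                       


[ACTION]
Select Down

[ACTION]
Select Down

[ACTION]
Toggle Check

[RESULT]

 [-] repo/                                             
   [ ] .gitignore                                      
>  [ ] worker.py                                       
   [x] router.md                                       
   [ ] router.go                                       
   [ ] types.ts                                        
   [x] worker.css                                      
   [ ] types.yaml                                      
   [x] client.ts                                       
   [ ] main.c                                          
                                                       
                                                       
                                                       
                                                       
                                                       
                                                       
                                                       
                                                       
                                                       
                                                       
                                                       
                                                       
                                                       
                                                       
                                                       
                                                       


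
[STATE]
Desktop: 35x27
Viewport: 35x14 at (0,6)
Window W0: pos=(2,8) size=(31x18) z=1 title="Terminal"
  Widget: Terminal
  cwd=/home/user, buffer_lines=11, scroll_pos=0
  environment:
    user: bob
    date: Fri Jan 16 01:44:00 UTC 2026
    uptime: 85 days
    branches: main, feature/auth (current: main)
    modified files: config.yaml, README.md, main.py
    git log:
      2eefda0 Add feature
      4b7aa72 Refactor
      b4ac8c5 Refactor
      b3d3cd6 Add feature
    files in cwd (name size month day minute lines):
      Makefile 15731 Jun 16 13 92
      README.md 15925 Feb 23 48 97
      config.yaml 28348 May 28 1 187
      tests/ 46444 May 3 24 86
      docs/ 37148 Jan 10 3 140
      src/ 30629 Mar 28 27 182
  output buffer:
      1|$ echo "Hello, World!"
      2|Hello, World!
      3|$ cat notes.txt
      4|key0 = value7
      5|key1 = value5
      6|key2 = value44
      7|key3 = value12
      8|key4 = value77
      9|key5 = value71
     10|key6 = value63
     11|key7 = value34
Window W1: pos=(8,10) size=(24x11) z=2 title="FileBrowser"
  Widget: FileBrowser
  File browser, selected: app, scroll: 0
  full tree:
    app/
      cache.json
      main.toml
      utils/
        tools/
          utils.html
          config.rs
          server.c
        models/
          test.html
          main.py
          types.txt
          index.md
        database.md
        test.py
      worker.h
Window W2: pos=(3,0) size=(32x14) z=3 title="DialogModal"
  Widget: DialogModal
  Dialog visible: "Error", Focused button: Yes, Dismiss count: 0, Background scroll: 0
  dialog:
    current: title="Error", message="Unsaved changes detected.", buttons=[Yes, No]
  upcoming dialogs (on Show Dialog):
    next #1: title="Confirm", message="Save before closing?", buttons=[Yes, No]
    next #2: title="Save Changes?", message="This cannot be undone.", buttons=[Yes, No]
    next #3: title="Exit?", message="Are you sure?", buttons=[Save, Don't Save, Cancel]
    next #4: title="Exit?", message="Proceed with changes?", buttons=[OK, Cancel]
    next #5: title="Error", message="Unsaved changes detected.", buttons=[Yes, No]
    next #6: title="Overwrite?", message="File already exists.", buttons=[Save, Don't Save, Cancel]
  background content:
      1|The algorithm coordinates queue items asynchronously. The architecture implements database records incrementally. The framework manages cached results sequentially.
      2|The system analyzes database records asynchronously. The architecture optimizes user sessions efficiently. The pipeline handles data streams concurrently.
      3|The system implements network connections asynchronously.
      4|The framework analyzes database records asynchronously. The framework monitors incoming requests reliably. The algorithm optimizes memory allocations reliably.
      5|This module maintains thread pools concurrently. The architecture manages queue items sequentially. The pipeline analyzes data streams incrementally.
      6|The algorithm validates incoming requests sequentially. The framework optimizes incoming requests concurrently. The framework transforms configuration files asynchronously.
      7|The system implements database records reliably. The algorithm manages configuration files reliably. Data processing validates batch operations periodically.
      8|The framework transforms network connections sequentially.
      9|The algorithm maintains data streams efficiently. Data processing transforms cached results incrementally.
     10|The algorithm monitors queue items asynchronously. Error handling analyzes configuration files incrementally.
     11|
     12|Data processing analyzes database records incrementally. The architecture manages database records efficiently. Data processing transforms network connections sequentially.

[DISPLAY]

   ┃Th│         Error          │as┃
   ┃Th│Unsaved changes detected│ p┃
  ┏┃Th│       [Yes]  No        │mi┃
  ┃┃Th└────────────────────────┘se┃
  ┠┃The framework transforms netwo┃
  ┃┃The algorithm maintains data s┃
  ┃┃The algorithm monitors queue i┃
  ┃┗━━━━━━━━━━━━━━━━━━━━━━━━━━━━━━┛
  ┃key0 ┃    cache.json        ┃┃  
  ┃key1 ┃    main.toml         ┃┃  
  ┃key2 ┃    [+] utils/        ┃┃  
  ┃key3 ┃    worker.h          ┃┃  
  ┃key4 ┃                      ┃┃  
  ┃key5 ┃                      ┃┃  


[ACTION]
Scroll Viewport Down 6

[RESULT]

  ┃┃The algorithm monitors queue i┃
  ┃┗━━━━━━━━━━━━━━━━━━━━━━━━━━━━━━┛
  ┃key0 ┃    cache.json        ┃┃  
  ┃key1 ┃    main.toml         ┃┃  
  ┃key2 ┃    [+] utils/        ┃┃  
  ┃key3 ┃    worker.h          ┃┃  
  ┃key4 ┃                      ┃┃  
  ┃key5 ┃                      ┃┃  
  ┃key6 ┗━━━━━━━━━━━━━━━━━━━━━━┛┃  
  ┃key7 = value34               ┃  
  ┃$ █                          ┃  
  ┃                             ┃  
  ┃                             ┃  
  ┗━━━━━━━━━━━━━━━━━━━━━━━━━━━━━┛  


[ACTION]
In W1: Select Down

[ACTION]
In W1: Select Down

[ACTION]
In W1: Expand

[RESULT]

  ┃┃The algorithm monitors queue i┃
  ┃┗━━━━━━━━━━━━━━━━━━━━━━━━━━━━━━┛
  ┃key0 ┃    cache.json        ┃┃  
  ┃key1 ┃  > main.toml         ┃┃  
  ┃key2 ┃    [+] utils/        ┃┃  
  ┃key3 ┃    worker.h          ┃┃  
  ┃key4 ┃                      ┃┃  
  ┃key5 ┃                      ┃┃  
  ┃key6 ┗━━━━━━━━━━━━━━━━━━━━━━┛┃  
  ┃key7 = value34               ┃  
  ┃$ █                          ┃  
  ┃                             ┃  
  ┃                             ┃  
  ┗━━━━━━━━━━━━━━━━━━━━━━━━━━━━━┛  


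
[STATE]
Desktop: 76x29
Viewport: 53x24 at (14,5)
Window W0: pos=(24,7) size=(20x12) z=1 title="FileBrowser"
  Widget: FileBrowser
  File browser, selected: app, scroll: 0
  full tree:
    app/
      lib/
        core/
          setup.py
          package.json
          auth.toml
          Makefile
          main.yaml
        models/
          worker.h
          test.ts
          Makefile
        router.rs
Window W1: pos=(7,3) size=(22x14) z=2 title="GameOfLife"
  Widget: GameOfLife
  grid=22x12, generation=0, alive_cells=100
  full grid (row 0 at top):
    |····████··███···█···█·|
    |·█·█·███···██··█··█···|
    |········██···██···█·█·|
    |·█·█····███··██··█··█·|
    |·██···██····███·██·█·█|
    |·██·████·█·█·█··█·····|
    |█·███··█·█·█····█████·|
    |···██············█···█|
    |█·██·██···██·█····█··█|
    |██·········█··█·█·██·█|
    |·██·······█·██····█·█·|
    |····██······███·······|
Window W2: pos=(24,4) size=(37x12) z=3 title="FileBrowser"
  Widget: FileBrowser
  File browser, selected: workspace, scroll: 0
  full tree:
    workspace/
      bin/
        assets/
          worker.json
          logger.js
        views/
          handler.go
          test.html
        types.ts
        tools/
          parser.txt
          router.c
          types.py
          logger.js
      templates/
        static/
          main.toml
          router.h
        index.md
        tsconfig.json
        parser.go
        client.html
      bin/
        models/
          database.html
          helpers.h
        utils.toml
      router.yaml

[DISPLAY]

──────────┃ FileBrowser                       ┃      
          ┠───────────────────────────────────┨      
█···██··█·┃> [-] workspace/                   ┃      
·██···██··┃    [+] bin/                       ┃      
·███··██··┃    [+] templates/                 ┃      
█····███·█┃    [+] bin/                       ┃      
█·█·█·█··█┃    router.yaml                    ┃      
█·█·█····█┃                                   ┃      
··········┃                                   ┃      
···██·█···┃                                   ┃      
····█··█·█┗━━━━━━━━━━━━━━━━━━━━━━━━━━━━━━━━━━━┛      
━━━━━━━━━━━━━━┛              ┃                       
          ┃                  ┃                       
          ┗━━━━━━━━━━━━━━━━━━┛                       
                                                     
                                                     
                                                     
                                                     
                                                     
                                                     
                                                     
                                                     
                                                     
                                                     


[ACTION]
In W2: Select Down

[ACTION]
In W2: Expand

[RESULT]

──────────┃ FileBrowser                       ┃      
          ┠───────────────────────────────────┨      
█···██··█·┃  [-] workspace/                   ┃      
·██···██··┃  > [-] bin/                       ┃      
·███··██··┃      [+] assets/                  ┃      
█····███·█┃      [+] views/                   ┃      
█·█·█·█··█┃      types.ts                     ┃      
█·█·█····█┃      [+] tools/                   ┃      
··········┃    [+] templates/                 ┃      
···██·█···┃    [-] bin/                       ┃      
····█··█·█┗━━━━━━━━━━━━━━━━━━━━━━━━━━━━━━━━━━━┛      
━━━━━━━━━━━━━━┛              ┃                       
          ┃                  ┃                       
          ┗━━━━━━━━━━━━━━━━━━┛                       
                                                     
                                                     
                                                     
                                                     
                                                     
                                                     
                                                     
                                                     
                                                     
                                                     


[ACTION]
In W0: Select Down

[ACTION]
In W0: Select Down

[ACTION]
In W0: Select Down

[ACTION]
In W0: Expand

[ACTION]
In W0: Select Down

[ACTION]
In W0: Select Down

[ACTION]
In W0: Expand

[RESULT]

──────────┃ FileBrowser                       ┃      
          ┠───────────────────────────────────┨      
█···██··█·┃  [-] workspace/                   ┃      
·██···██··┃  > [-] bin/                       ┃      
·███··██··┃      [+] assets/                  ┃      
█····███·█┃      [+] views/                   ┃      
█·█·█·█··█┃      types.ts                     ┃      
█·█·█····█┃      [+] tools/                   ┃      
··········┃    [+] templates/                 ┃      
···██·█···┃    [-] bin/                       ┃      
····█··█·█┗━━━━━━━━━━━━━━━━━━━━━━━━━━━━━━━━━━━┛      
━━━━━━━━━━━━━━┛    Makefile  ┃                       
          ┃      router.rs   ┃                       
          ┗━━━━━━━━━━━━━━━━━━┛                       
                                                     
                                                     
                                                     
                                                     
                                                     
                                                     
                                                     
                                                     
                                                     
                                                     


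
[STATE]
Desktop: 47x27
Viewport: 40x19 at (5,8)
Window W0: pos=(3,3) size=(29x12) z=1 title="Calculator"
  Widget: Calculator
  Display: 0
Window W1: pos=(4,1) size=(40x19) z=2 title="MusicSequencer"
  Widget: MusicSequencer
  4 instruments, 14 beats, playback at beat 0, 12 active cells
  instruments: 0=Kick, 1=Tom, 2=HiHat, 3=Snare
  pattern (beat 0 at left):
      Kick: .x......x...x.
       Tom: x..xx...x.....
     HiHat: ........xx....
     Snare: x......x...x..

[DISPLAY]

 Snare█······█···█··                  ┃ 
                                      ┃ 
                                      ┃ 
                                      ┃ 
                                      ┃ 
                                      ┃ 
                                      ┃ 
                                      ┃ 
                                      ┃ 
                                      ┃ 
                                      ┃ 
━━━━━━━━━━━━━━━━━━━━━━━━━━━━━━━━━━━━━━┛ 
                                        
                                        
                                        
                                        
                                        
                                        
                                        


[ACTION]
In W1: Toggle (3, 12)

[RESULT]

 Snare█······█···██·                  ┃ 
                                      ┃ 
                                      ┃ 
                                      ┃ 
                                      ┃ 
                                      ┃ 
                                      ┃ 
                                      ┃ 
                                      ┃ 
                                      ┃ 
                                      ┃ 
━━━━━━━━━━━━━━━━━━━━━━━━━━━━━━━━━━━━━━┛ 
                                        
                                        
                                        
                                        
                                        
                                        
                                        


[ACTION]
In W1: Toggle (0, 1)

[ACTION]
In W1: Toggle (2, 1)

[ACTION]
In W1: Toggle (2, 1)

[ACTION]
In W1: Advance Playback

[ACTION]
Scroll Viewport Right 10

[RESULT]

nare█······█···██·                  ┃   
                                    ┃   
                                    ┃   
                                    ┃   
                                    ┃   
                                    ┃   
                                    ┃   
                                    ┃   
                                    ┃   
                                    ┃   
                                    ┃   
━━━━━━━━━━━━━━━━━━━━━━━━━━━━━━━━━━━━┛   
                                        
                                        
                                        
                                        
                                        
                                        
                                        


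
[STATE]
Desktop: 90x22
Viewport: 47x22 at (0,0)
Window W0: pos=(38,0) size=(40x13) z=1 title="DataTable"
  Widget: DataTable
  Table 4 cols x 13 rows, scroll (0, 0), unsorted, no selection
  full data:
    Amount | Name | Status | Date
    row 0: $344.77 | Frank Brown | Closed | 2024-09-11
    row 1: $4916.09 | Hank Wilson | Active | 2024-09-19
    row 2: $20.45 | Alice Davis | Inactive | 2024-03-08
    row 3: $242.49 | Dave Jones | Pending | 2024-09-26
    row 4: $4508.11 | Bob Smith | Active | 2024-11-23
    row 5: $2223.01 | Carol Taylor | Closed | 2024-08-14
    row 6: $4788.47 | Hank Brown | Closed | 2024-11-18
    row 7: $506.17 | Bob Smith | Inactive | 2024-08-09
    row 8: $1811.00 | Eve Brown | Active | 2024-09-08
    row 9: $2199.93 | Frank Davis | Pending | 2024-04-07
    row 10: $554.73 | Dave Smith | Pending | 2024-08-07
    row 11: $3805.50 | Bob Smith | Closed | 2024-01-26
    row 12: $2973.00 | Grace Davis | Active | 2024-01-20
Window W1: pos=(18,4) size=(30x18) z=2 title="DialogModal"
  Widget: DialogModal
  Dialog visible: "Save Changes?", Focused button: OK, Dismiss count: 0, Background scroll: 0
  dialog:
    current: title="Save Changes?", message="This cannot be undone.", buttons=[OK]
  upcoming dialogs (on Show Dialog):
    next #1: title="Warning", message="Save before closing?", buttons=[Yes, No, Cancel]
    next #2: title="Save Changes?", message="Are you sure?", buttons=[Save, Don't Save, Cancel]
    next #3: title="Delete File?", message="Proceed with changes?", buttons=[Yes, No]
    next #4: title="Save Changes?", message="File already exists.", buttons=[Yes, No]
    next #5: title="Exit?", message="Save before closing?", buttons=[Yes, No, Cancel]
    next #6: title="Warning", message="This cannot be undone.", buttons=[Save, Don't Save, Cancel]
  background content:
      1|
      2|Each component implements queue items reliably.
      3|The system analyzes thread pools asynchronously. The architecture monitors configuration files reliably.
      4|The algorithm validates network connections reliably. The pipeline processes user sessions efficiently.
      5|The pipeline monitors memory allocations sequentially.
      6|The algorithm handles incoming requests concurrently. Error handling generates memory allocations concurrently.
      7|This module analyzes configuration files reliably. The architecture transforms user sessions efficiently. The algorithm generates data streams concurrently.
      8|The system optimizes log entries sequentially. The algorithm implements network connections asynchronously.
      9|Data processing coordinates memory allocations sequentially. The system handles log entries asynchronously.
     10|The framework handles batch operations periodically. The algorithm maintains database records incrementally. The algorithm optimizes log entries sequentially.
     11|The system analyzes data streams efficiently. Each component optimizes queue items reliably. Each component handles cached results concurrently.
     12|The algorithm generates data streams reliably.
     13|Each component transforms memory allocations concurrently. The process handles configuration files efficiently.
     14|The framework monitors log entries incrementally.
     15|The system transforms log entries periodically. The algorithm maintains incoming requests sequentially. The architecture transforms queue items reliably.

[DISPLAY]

                                      ┏━━━━━━━━
                                      ┃ DataTab
                                      ┠────────
                                      ┃Amount  
                  ┏━━━━━━━━━━━━━━━━━━━━━━━━━━━━
                  ┃ DialogModal                
                  ┠────────────────────────────
                  ┃                            
                  ┃Each component implements qu
                  ┃The system analyzes thread p
                  ┃The algorithm validates netw
                  ┃Th┌──────────────────────┐ry
                  ┃Th│    Save Changes?     │mi
                  ┃Th│This cannot be undone.│gu
                  ┃Th│         [OK]         │nt
                  ┃Da└──────────────────────┘s 
                  ┃The framework handles batch 
                  ┃The system analyzes data str
                  ┃The algorithm generates data
                  ┃Each component transforms me
                  ┃The framework monitors log e
                  ┗━━━━━━━━━━━━━━━━━━━━━━━━━━━━


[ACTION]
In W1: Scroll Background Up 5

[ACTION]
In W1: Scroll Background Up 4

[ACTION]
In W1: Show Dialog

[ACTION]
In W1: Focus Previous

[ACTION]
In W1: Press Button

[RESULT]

                                      ┏━━━━━━━━
                                      ┃ DataTab
                                      ┠────────
                                      ┃Amount  
                  ┏━━━━━━━━━━━━━━━━━━━━━━━━━━━━
                  ┃ DialogModal                
                  ┠────────────────────────────
                  ┃                            
                  ┃Each component implements qu
                  ┃The system analyzes thread p
                  ┃The algorithm validates netw
                  ┃The pipeline monitors memory
                  ┃The algorithm handles incomi
                  ┃This module analyzes configu
                  ┃The system optimizes log ent
                  ┃Data processing coordinates 
                  ┃The framework handles batch 
                  ┃The system analyzes data str
                  ┃The algorithm generates data
                  ┃Each component transforms me
                  ┃The framework monitors log e
                  ┗━━━━━━━━━━━━━━━━━━━━━━━━━━━━
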